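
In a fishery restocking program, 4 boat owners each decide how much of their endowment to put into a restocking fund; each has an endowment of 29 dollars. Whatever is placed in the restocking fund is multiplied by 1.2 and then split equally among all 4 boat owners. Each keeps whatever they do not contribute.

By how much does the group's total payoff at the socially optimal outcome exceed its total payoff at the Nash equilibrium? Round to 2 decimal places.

Each contributed unit returns 1.2/4 = 0.3000 to its contributor — below 1 — so contributing 0 is dominant for every player. At the Nash equilibrium everyone keeps their 29, and the group total is 4 × 29 = 116.
Each contributed unit returns 1.200 to the group as a whole (0.3000 to each of 4 players), which exceeds 1, so the social optimum is full contribution: group total = 1.200 × 116 = 139.20.
Efficiency loss = 139.20 − 116 = 23.20.

23.20 dollars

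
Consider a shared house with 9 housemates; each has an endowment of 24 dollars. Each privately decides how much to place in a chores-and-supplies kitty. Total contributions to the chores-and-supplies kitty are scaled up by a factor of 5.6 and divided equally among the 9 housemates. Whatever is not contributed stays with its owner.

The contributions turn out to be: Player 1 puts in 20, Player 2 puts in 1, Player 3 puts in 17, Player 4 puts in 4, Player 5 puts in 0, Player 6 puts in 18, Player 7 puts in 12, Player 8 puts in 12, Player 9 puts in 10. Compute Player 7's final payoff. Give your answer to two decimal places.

70.49 dollars

Total contributed: 20 + 1 + 17 + 4 + 0 + 18 + 12 + 12 + 10 = 94.
Each receives 5.6 × 94 / 9 = 58.49 from the chores-and-supplies kitty.
Player 7 keeps 24 − 12 = 12, so Player 7's payoff is 12 + 58.49 = 70.49.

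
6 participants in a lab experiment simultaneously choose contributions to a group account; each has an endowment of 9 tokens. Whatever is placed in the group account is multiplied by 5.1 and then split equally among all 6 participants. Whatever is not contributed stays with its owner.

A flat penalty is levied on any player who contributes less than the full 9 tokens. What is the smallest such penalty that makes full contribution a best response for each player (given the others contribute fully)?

Given the others contribute fully, the best deviation is to contribute 0 (any partial contribution still incurs the fine and gives up units whose private return 0.8500 is below 1).
Deviating from 9 to 0 saves 9 tokens but forfeits the deviator's share of the drop in the group account: 5.1/6 × 9 = 7.65.
So the deviation gain is 9 − 7.65 = 1.35, and the fine must be at least 1.35 tokens to wipe it out.

1.35 tokens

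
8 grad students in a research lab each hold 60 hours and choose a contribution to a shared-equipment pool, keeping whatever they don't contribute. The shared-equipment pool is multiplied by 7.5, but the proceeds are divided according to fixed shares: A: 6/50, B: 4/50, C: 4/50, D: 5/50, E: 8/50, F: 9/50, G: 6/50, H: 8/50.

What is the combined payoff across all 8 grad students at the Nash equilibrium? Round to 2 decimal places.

A player with share s gets back 7.5·s per unit contributed, so full contribution is dominant for anyone with s > 1/7.5 = 0.1333 and zero contribution is dominant for anyone below.
E, F and H clear that bar, contributing 60 each; the remaining 5 contribute 0. Total contributed: 180.
The shared-equipment pool pays out 7.5 × 180 = 1350.00 in total (split across the unequal shares, but the aggregate is all that matters for the group sum).
The 5 free-riders keep 60 each, adding 300. Group total = 300 + 1350.00 = 1650.00.

1650.00 hours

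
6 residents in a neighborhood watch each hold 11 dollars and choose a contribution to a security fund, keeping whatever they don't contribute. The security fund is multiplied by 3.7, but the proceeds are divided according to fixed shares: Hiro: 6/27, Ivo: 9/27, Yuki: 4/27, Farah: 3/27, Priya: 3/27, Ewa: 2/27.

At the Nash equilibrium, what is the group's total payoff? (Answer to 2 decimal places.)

95.70 dollars

Each unit j contributes comes back to j as 3.7 × (j's share), so j prefers to contribute only if that share exceeds 1/3.7 = 0.2703; otherwise keeping the unit dominates.
The only share above 0.2703 is Ivo's 9/27, contributing 11; the remaining 5 contribute 0. Total contributed: 11.
The security fund pays out 3.7 × 11 = 40.70 in total (split across the unequal shares, but the aggregate is all that matters for the group sum).
The 5 free-riders keep 11 each, adding 55. Group total = 55 + 40.70 = 95.70.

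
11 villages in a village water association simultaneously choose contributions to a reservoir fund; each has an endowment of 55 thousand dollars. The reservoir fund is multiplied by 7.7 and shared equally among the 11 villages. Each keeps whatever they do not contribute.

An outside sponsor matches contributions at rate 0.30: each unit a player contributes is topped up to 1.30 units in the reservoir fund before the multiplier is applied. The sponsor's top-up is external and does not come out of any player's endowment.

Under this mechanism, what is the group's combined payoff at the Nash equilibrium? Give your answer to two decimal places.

With the mechanism, a contributed unit returns 7.7 × 1.30 / 11 = 0.9100 per unit of net cost — still below 1 — so contributing 0 remains dominant for every player.
At the Nash equilibrium no one contributes; group total payoff = 11 × 55 = 605.

605.00 thousand dollars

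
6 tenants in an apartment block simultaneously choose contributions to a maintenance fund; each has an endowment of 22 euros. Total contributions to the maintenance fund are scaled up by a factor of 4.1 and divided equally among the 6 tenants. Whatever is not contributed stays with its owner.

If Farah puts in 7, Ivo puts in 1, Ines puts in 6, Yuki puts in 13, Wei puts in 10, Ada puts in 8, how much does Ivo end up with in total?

Total contributed: 7 + 1 + 6 + 13 + 10 + 8 = 45.
Each receives 4.1 × 45 / 6 = 30.75 from the maintenance fund.
Ivo keeps 22 − 1 = 21, so Ivo's payoff is 21 + 30.75 = 51.75.

51.75 euros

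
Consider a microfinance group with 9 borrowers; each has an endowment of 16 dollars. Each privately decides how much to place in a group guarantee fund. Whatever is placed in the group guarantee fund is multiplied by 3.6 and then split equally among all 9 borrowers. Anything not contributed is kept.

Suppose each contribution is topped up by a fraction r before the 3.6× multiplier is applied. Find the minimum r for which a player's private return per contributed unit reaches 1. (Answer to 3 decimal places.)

With matching at rate r, one contributed unit becomes (1 + r) in the group guarantee fund and returns 3.6 × (1 + r) / 9 to the contributor.
Setting this equal to 1: 1 + r = 9/3.6 = 2.5000.
So the minimum matching rate is r = 2.5000 − 1 = 1.500.

1.500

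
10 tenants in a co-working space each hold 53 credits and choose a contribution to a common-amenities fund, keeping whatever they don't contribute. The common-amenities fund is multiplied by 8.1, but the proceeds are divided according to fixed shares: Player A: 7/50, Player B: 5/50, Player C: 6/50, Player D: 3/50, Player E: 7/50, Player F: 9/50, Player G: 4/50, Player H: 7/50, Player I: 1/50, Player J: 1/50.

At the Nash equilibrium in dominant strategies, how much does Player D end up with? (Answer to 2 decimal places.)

156.03 credits

A player with share s gets back 8.1·s per unit contributed, so full contribution is dominant for anyone with s > 1/8.1 = 0.1235 and zero contribution is dominant for anyone below.
Player A, Player E, Player F and Player H are above the threshold, contributing 53 each; the remaining 6 contribute 0. Total contributed: 212.
Player D keeps 53 and receives 8.1 × 212 × 3/50 = 103.03 from the common-amenities fund, for a payoff of 156.03.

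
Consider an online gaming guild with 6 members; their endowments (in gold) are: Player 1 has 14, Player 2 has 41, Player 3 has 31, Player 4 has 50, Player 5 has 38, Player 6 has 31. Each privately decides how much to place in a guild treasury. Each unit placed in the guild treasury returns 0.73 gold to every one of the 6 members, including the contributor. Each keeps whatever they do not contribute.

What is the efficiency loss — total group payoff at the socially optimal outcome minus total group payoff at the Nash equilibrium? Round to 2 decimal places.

692.90 gold

The private return per contributed unit is 0.73 < 1 for everyone, so the Nash equilibrium is zero contribution and the group total is Σ E_j = 14 + 41 + 31 + 50 + 38 + 31 = 205.
Each contributed unit returns 4.380 to the group, so the social optimum is full contribution by everyone: group total = 4.380 × 205 = 897.90.
Efficiency loss = (4.380 − 1) × 205 = 692.90.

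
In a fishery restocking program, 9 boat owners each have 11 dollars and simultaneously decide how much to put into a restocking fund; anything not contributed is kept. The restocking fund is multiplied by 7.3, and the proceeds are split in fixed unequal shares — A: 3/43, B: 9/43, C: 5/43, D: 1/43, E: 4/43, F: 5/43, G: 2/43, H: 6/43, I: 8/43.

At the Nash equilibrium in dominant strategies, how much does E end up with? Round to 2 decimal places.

A player with share s gets back 7.3·s per unit contributed, so full contribution is dominant for anyone with s > 1/7.3 = 0.1370 and zero contribution is dominant for anyone below.
The shares above 0.1370 belong to B, H and I, contributing 11 each; the remaining 6 contribute 0. Total contributed: 33.
E keeps 11 and receives 7.3 × 33 × 4/43 = 22.41 from the restocking fund, for a payoff of 33.41.

33.41 dollars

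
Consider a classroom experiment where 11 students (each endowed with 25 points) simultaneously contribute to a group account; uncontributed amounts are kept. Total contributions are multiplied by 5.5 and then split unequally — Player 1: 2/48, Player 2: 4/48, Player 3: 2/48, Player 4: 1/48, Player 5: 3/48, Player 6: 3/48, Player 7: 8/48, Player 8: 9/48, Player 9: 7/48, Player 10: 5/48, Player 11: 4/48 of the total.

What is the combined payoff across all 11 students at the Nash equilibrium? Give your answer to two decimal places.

387.50 points

A player with share s gets back 5.5·s per unit contributed, so full contribution is dominant for anyone with s > 1/5.5 = 0.1818 and zero contribution is dominant for anyone below.
Only Player 8 (9/48) clears that bar, contributing 25; the remaining 10 contribute 0. Total contributed: 25.
The group account pays out 5.5 × 25 = 137.50 in total (split across the unequal shares, but the aggregate is all that matters for the group sum).
The 10 free-riders keep 25 each, adding 250. Group total = 250 + 137.50 = 387.50.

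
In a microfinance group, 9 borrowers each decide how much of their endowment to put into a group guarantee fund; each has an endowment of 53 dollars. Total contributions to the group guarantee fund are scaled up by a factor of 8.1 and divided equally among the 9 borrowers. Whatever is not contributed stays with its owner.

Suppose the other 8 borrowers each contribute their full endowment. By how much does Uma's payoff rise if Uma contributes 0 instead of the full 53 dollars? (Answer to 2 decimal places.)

5.30 dollars

Switching from a contribution of 53 to 0 lets Uma keep an extra 53 dollars, but lowers the group guarantee fund by 53, which costs Uma their own share of that drop: 8.1/9 × 53 = 47.70.
Net gain = 53 − 47.70 = 5.30. The private return per contributed unit (0.9000) is below 1, so free-riding is indeed the best response regardless of what the others do.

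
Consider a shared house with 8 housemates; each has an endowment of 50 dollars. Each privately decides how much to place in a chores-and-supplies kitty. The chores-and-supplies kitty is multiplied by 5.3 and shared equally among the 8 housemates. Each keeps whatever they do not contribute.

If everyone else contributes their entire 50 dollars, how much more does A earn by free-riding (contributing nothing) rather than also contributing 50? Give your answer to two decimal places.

Switching from a contribution of 50 to 0 lets A keep an extra 50 dollars, but lowers the chores-and-supplies kitty by 50, which costs A their own share of that drop: 5.3/8 × 50 = 33.12.
Net gain = 50 − 33.12 = 16.88. The private return per contributed unit (0.6625) is below 1, so free-riding is indeed the best response regardless of what the others do.

16.88 dollars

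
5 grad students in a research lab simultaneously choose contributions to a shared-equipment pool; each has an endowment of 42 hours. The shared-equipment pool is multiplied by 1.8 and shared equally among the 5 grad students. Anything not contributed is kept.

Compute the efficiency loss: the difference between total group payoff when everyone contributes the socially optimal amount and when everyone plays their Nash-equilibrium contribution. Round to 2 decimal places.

Each contributed unit returns 1.8/5 = 0.3600 to its contributor — below 1 — so contributing 0 is dominant for every player. At the Nash equilibrium everyone keeps their 42, and the group total is 5 × 42 = 210.
Each contributed unit returns 1.800 to the group as a whole (0.3600 to each of 5 players), which exceeds 1, so the social optimum is full contribution: group total = 1.800 × 210 = 378.00.
Efficiency loss = 378.00 − 210 = 168.00.

168.00 hours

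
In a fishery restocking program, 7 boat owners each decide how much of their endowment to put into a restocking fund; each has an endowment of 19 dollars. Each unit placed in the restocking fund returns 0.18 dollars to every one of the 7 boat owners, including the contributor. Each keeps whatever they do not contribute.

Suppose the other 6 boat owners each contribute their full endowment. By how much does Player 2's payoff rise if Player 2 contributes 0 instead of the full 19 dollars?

Switching from a contribution of 19 to 0 lets Player 2 keep an extra 19 dollars, but lowers the restocking fund by 19, which costs Player 2 their own share of that drop: 0.18 × 19 = 3.42.
Net gain = 19 − 3.42 = 15.58. The private return per contributed unit (0.18) is below 1, so free-riding is indeed the best response regardless of what the others do.

15.58 dollars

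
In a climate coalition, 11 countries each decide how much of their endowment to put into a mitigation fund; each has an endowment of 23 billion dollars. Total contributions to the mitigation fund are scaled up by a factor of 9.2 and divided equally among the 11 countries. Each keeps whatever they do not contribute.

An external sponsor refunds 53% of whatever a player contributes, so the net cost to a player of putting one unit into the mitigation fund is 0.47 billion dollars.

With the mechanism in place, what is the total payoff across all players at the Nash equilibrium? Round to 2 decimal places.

Under the mechanism each unit contributed yields (9.2/11) / 0.47 = 1.7795 back to its contributor per unit of net cost, which exceeds 1, making full contribution the dominant choice for everyone.
At the Nash equilibrium everyone contributes 23. Group total payoff = 11 × (23 × 0.53 + 9.2 × 23) = 2461.69.

2461.69 billion dollars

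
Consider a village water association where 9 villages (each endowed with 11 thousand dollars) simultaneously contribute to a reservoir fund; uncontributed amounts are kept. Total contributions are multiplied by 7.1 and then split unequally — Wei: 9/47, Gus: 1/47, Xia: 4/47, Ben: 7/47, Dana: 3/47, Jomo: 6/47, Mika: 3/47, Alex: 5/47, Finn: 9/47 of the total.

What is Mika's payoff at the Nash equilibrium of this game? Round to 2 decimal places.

25.96 thousand dollars

For player j, contributing a unit is worthwhile iff 7.1 × (j's share) ≥ 1, i.e. iff j's share is at least 0.1408.
The shares above 0.1408 belong to Wei, Ben and Finn, contributing 11 each; the remaining 6 contribute 0. Total contributed: 33.
Mika keeps 11 and receives 7.1 × 33 × 3/47 = 14.96 from the reservoir fund, for a payoff of 25.96.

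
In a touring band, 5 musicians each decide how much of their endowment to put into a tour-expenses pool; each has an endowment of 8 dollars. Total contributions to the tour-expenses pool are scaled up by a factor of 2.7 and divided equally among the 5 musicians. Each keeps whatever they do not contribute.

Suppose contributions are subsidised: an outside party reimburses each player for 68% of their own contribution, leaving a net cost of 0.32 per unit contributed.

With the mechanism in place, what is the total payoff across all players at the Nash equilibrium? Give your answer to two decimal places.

135.20 dollars

Under the mechanism each unit contributed yields (2.7/5) / 0.32 = 1.6875 back to its contributor per unit of net cost, which exceeds 1, making full contribution the dominant choice for everyone.
At the Nash equilibrium everyone contributes 8. Group total payoff = 5 × (8 × 0.68 + 2.7 × 8) = 135.20.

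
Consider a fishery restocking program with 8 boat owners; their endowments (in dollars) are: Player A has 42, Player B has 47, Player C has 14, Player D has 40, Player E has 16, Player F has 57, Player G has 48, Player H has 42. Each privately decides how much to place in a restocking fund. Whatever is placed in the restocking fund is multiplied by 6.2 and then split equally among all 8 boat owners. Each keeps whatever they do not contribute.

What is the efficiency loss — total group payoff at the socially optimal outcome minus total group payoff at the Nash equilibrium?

The private return per contributed unit is 6.2/8 = 0.7750 < 1 for every player regardless of endowment, so the Nash equilibrium is zero contribution and the group total is Σ E_j = 42 + 47 + 14 + 40 + 16 + 57 + 48 + 42 = 306.
Each contributed unit returns 6.200 to the group, so the social optimum is full contribution by everyone: group total = 6.200 × 306 = 1897.20.
Efficiency loss = (6.200 − 1) × 306 = 1591.20.

1591.20 dollars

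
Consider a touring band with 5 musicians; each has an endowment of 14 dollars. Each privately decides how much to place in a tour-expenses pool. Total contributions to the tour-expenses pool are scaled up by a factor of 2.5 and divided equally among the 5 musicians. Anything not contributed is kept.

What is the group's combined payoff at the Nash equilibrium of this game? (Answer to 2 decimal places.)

Each contributed unit returns 2.5/5 = 0.5000 to its contributor — below 1 — so contributing 0 is dominant for every player. At the Nash equilibrium everyone keeps their 14, and the group total is 5 × 14 = 70.

70.00 dollars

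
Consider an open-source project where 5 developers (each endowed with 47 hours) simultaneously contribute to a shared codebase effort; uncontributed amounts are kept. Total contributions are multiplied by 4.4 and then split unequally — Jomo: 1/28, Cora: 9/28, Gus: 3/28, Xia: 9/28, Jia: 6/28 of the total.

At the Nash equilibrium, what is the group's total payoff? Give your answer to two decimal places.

For player j, contributing a unit is worthwhile iff 4.4 × (j's share) ≥ 1, i.e. iff j's share is at least 0.2273.
Cora and Xia are above the threshold, contributing 47 each; the remaining 3 contribute 0. Total contributed: 94.
The shared codebase effort pays out 4.4 × 94 = 413.60 in total (split across the unequal shares, but the aggregate is all that matters for the group sum).
The 3 free-riders keep 47 each, adding 141. Group total = 141 + 413.60 = 554.60.

554.60 hours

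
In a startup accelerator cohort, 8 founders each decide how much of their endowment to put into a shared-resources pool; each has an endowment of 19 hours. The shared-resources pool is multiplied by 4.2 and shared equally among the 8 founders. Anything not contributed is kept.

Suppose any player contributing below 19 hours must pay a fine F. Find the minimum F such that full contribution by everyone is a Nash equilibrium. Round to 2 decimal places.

Given the others contribute fully, the best deviation is to contribute 0 (any partial contribution still incurs the fine and gives up units whose private return 0.5250 is below 1).
Deviating from 19 to 0 saves 19 hours but forfeits the deviator's share of the drop in the shared-resources pool: 4.2/8 × 19 = 9.97.
So the deviation gain is 19 − 9.97 = 9.03, and the fine must be at least 9.03 hours to wipe it out.

9.03 hours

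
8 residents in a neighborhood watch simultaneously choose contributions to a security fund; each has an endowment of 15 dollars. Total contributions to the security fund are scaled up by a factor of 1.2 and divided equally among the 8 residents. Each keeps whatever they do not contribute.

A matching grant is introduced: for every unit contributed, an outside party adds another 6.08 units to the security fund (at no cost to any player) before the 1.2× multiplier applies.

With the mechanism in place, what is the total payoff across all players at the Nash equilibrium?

1019.52 dollars

With the mechanism, a contributed unit returns 1.2 × 7.08 / 8 = 1.0620 per unit of net cost to the contributor — now above 1 — so contributing fully is weakly dominant for every player.
At the Nash equilibrium everyone contributes 15. Group total payoff = 1.2 × 7.08 × 120 = 1019.52.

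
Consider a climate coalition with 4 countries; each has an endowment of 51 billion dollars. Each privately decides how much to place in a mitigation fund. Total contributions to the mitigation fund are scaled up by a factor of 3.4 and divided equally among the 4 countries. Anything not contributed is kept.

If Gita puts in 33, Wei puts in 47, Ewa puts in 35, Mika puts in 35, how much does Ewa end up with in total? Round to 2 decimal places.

143.50 billion dollars

Total contributed: 33 + 47 + 35 + 35 = 150.
Each receives 3.4 × 150 / 4 = 127.50 from the mitigation fund.
Ewa keeps 51 − 35 = 16, so Ewa's payoff is 16 + 127.50 = 143.50.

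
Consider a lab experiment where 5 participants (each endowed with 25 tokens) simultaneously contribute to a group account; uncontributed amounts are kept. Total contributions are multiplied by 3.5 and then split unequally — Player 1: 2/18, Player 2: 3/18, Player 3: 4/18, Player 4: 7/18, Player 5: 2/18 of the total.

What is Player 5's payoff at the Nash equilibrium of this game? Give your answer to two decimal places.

34.72 tokens

Each unit j contributes comes back to j as 3.5 × (j's share), so j prefers to contribute only if that share exceeds 1/3.5 = 0.2857; otherwise keeping the unit dominates.
Player 4 alone (share 7/18) is above the threshold, contributing 25; the remaining 4 contribute 0. Total contributed: 25.
Player 5 keeps 25 and receives 3.5 × 25 × 2/18 = 9.72 from the group account, for a payoff of 34.72.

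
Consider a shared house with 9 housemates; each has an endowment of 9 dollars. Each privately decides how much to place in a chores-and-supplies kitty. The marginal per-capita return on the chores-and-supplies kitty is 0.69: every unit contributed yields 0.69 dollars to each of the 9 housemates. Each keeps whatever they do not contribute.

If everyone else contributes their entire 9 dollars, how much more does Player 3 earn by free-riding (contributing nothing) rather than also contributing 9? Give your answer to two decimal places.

Switching from a contribution of 9 to 0 lets Player 3 keep an extra 9 dollars, but lowers the chores-and-supplies kitty by 9, which costs Player 3 their own share of that drop: 0.69 × 9 = 6.21.
Net gain = 9 − 6.21 = 2.79. The private return per contributed unit (0.69) is below 1, so free-riding is indeed the best response regardless of what the others do.

2.79 dollars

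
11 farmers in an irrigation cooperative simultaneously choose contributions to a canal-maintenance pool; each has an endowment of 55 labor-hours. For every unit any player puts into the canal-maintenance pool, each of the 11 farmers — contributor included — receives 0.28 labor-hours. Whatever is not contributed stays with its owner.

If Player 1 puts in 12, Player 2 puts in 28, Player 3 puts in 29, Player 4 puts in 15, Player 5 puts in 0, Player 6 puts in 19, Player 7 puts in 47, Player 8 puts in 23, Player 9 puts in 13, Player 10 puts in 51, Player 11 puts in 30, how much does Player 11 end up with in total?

Total contributed: 12 + 28 + 29 + 15 + 0 + 19 + 47 + 23 + 13 + 51 + 30 = 267.
Each receives 0.28 × 267 = 74.76 from the canal-maintenance pool.
Player 11 keeps 55 − 30 = 25, so Player 11's payoff is 25 + 74.76 = 99.76.

99.76 labor-hours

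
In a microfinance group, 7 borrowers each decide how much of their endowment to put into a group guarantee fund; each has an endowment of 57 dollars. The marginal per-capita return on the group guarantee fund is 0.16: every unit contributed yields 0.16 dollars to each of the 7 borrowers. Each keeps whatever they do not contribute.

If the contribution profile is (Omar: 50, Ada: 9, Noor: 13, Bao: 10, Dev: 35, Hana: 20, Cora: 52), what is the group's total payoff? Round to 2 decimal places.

Total contributed: 50 + 9 + 13 + 10 + 35 + 20 + 52 = 189; total kept: 7 × 57 − 189 = 210.
The group guarantee fund pays out 0.16 × 7 × 189 = 211.68 in aggregate.
Group total = 210 + 211.68 = 421.68.

421.68 dollars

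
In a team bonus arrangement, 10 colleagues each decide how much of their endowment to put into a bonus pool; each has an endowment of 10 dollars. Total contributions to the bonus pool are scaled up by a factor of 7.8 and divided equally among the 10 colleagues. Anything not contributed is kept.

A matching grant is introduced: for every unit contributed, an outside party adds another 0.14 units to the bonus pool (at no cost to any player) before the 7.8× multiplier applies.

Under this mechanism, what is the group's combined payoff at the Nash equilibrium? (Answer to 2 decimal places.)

100.00 dollars

With the mechanism, a contributed unit returns 7.8 × 1.14 / 10 = 0.8892 per unit of net cost — still below 1 — so contributing 0 remains dominant for every player.
At the Nash equilibrium no one contributes; group total payoff = 10 × 10 = 100.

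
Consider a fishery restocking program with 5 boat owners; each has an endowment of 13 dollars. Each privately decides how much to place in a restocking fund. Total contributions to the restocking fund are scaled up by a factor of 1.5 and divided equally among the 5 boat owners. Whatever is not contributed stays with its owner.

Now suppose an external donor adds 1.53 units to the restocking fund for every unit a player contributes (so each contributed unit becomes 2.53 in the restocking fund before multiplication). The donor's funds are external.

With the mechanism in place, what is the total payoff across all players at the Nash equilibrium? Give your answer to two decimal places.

Even with the mechanism, each unit contributed returns only 1.5 × 2.53 / 5 = 0.7590 per unit of net cost, so contributing nothing is still dominant.
Everyone keeps their endowment and the group total is 5 × 13 = 65.

65.00 dollars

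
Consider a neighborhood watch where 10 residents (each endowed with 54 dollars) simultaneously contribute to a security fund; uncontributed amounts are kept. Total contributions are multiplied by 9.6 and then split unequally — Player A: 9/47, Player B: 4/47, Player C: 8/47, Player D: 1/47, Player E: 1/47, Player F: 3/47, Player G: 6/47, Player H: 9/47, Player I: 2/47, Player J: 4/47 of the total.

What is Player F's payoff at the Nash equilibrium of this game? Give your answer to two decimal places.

186.36 dollars

For player j, contributing a unit is worthwhile iff 9.6 × (j's share) ≥ 1, i.e. iff j's share is at least 0.1042.
Player A, Player C, Player G and Player H clear that bar, contributing 54 each; the remaining 6 contribute 0. Total contributed: 216.
Player F keeps 54 and receives 9.6 × 216 × 3/47 = 132.36 from the security fund, for a payoff of 186.36.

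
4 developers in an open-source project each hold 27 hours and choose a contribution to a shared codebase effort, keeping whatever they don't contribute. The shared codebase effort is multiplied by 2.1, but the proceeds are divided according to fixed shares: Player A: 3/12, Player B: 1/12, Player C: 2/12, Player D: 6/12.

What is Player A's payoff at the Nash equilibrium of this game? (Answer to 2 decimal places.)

For player j, contributing a unit is worthwhile iff 2.1 × (j's share) ≥ 1, i.e. iff j's share is at least 0.4762.
Only Player D (6/12) clears that bar, contributing 27; the remaining 3 contribute 0. Total contributed: 27.
Player A keeps 27 and receives 2.1 × 27 × 3/12 = 14.18 from the shared codebase effort, for a payoff of 41.18.

41.18 hours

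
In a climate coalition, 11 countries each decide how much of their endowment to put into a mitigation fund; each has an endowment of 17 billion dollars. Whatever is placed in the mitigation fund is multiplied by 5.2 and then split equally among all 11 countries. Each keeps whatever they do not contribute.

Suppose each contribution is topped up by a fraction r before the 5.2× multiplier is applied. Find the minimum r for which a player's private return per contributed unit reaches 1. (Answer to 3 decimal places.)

1.115

With matching at rate r, one contributed unit becomes (1 + r) in the mitigation fund and returns 5.2 × (1 + r) / 11 to the contributor.
Setting this equal to 1: 1 + r = 11/5.2 = 2.1154.
So the minimum matching rate is r = 2.1154 − 1 = 1.115.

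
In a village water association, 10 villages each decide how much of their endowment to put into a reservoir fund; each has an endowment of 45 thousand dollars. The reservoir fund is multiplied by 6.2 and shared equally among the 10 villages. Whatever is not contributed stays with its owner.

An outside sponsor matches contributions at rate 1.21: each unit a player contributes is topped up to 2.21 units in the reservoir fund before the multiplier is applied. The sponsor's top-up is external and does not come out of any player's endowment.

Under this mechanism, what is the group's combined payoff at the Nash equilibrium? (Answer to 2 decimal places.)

6165.90 thousand dollars

Under the mechanism each unit contributed yields 6.2 × 2.21 / 10 = 1.3702 back to its contributor per unit of net cost, which exceeds 1, making full contribution the dominant choice for everyone.
So the Nash equilibrium is full contribution by all 10; the group earns 6.2 × 2.21 × 450 = 6165.90.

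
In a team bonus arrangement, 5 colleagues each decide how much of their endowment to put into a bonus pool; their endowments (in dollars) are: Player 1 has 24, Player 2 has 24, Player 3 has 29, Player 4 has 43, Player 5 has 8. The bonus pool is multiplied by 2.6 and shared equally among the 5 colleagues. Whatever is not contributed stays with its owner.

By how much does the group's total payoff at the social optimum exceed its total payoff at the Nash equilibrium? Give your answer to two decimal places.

204.80 dollars

The private return per contributed unit is 2.6/5 = 0.5200 < 1 for every player regardless of endowment, so the Nash equilibrium is zero contribution and the group total is Σ E_j = 24 + 24 + 29 + 43 + 8 = 128.
Each contributed unit returns 2.600 to the group, so the social optimum is full contribution by everyone: group total = 2.600 × 128 = 332.80.
Efficiency loss = (2.600 − 1) × 128 = 204.80.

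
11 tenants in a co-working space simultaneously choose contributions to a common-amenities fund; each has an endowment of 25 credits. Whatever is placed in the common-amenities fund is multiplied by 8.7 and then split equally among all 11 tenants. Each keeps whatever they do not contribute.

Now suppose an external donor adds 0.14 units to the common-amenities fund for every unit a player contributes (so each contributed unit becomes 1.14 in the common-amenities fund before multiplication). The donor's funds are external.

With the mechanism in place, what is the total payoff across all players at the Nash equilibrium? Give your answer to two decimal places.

275.00 credits

The effective private return is 8.7 × 1.14 / 11 = 0.9016, which is still under 1, so the mechanism doesn't change anyone's dominant strategy: zero contribution.
At the Nash equilibrium no one contributes; group total payoff = 11 × 25 = 275.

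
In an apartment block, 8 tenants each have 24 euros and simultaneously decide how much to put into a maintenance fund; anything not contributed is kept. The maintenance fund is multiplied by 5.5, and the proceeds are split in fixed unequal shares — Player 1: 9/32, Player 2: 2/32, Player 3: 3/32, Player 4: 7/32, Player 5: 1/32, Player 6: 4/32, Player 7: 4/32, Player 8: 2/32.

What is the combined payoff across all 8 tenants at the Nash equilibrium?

Each unit j contributes comes back to j as 5.5 × (j's share), so j prefers to contribute only if that share exceeds 1/5.5 = 0.1818; otherwise keeping the unit dominates.
Player 1 and Player 4 are above the threshold, contributing 24 each; the remaining 6 contribute 0. Total contributed: 48.
The maintenance fund pays out 5.5 × 48 = 264.00 in total (split across the unequal shares, but the aggregate is all that matters for the group sum).
The 6 free-riders keep 24 each, adding 144. Group total = 144 + 264.00 = 408.00.

408.00 euros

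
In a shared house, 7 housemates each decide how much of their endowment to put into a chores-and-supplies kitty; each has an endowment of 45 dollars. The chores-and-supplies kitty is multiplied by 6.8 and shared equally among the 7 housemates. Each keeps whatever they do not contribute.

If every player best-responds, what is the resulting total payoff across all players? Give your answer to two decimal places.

315.00 dollars

Each contributed unit returns 6.8/7 = 0.9714 to its contributor — below 1 — so contributing 0 is dominant for every player. At the Nash equilibrium everyone keeps their 45, and the group total is 7 × 45 = 315.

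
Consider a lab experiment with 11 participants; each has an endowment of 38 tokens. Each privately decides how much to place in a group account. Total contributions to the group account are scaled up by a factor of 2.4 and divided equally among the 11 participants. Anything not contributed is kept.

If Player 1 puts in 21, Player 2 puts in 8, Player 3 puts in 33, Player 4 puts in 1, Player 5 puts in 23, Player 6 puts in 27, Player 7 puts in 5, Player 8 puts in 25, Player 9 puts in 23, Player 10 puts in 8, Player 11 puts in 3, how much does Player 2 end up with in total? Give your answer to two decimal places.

68.62 tokens

Total contributed: 21 + 8 + 33 + 1 + 23 + 27 + 5 + 25 + 23 + 8 + 3 = 177.
Each receives 2.4 × 177 / 11 = 38.62 from the group account.
Player 2 keeps 38 − 8 = 30, so Player 2's payoff is 30 + 38.62 = 68.62.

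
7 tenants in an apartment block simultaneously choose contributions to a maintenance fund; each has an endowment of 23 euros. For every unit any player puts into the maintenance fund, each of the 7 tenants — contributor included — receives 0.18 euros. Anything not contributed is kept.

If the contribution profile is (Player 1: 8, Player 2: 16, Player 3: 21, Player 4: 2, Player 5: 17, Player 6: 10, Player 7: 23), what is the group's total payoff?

186.22 euros

Total contributed: 8 + 16 + 21 + 2 + 17 + 10 + 23 = 97; total kept: 7 × 23 − 97 = 64.
The maintenance fund pays out 0.18 × 7 × 97 = 122.22 in aggregate.
Group total = 64 + 122.22 = 186.22.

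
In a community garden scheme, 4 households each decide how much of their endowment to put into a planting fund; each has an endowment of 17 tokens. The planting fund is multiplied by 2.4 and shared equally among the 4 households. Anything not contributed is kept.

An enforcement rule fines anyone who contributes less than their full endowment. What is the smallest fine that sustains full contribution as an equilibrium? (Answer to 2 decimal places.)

6.80 tokens

Given the others contribute fully, the best deviation is to contribute 0 (any partial contribution still incurs the fine and gives up units whose private return 0.6000 is below 1).
Deviating from 17 to 0 saves 17 tokens but forfeits the deviator's share of the drop in the planting fund: 2.4/4 × 17 = 10.20.
So the deviation gain is 17 − 10.20 = 6.80, and the fine must be at least 6.80 tokens to wipe it out.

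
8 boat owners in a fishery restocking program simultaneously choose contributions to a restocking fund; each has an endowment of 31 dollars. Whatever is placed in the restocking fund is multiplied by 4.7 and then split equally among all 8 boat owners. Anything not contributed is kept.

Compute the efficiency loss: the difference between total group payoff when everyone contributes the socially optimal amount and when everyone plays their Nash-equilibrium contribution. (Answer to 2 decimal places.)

917.60 dollars

Each contributed unit returns 4.7/8 = 0.5875 to its contributor — below 1 — so contributing 0 is dominant for every player. At the Nash equilibrium everyone keeps their 31, and the group total is 8 × 31 = 248.
Each contributed unit returns 4.700 to the group as a whole (0.5875 to each of 8 players), which exceeds 1, so the social optimum is full contribution: group total = 4.700 × 248 = 1165.60.
Efficiency loss = 1165.60 − 248 = 917.60.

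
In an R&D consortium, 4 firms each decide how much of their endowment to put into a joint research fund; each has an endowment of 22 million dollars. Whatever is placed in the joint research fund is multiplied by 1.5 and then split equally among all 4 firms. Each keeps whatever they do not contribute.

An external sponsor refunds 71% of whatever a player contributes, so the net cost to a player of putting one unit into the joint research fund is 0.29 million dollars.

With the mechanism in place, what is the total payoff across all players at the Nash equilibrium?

194.48 million dollars

The effective private return per unit is now (1.5/4) / 0.29 = 1.2931 > 1, so every player's dominant strategy flips to full contribution.
So the Nash equilibrium is full contribution by all 4; the group earns 4 × (22 × 0.71 + 1.5 × 22) = 194.48.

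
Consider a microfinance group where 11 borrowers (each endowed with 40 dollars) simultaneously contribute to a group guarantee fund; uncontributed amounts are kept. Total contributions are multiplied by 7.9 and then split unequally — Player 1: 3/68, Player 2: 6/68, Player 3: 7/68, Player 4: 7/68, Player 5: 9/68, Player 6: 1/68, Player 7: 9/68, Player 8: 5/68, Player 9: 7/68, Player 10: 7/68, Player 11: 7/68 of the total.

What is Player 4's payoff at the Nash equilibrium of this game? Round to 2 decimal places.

Each unit j contributes comes back to j as 7.9 × (j's share), so j prefers to contribute only if that share exceeds 1/7.9 = 0.1266; otherwise keeping the unit dominates.
Player 5 and Player 7 are above the threshold, contributing 40 each; the remaining 9 contribute 0. Total contributed: 80.
Player 4 keeps 40 and receives 7.9 × 80 × 7/68 = 65.06 from the group guarantee fund, for a payoff of 105.06.

105.06 dollars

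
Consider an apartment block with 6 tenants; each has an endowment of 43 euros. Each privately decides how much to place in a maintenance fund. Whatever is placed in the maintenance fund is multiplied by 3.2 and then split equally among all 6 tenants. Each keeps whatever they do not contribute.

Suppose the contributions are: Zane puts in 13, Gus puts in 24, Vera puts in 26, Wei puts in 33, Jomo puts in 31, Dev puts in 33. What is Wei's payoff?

95.33 euros

Total contributed: 13 + 24 + 26 + 33 + 31 + 33 = 160.
Each receives 3.2 × 160 / 6 = 85.33 from the maintenance fund.
Wei keeps 43 − 33 = 10, so Wei's payoff is 10 + 85.33 = 95.33.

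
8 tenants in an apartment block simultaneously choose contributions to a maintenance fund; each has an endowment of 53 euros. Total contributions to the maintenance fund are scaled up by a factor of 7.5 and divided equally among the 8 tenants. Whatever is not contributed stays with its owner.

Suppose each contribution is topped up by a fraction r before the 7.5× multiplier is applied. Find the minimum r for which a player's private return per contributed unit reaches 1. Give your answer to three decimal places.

0.067

With matching at rate r, one contributed unit becomes (1 + r) in the maintenance fund and returns 7.5 × (1 + r) / 8 to the contributor.
Setting this equal to 1: 1 + r = 8/7.5 = 1.0667.
So the minimum matching rate is r = 1.0667 − 1 = 0.067.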